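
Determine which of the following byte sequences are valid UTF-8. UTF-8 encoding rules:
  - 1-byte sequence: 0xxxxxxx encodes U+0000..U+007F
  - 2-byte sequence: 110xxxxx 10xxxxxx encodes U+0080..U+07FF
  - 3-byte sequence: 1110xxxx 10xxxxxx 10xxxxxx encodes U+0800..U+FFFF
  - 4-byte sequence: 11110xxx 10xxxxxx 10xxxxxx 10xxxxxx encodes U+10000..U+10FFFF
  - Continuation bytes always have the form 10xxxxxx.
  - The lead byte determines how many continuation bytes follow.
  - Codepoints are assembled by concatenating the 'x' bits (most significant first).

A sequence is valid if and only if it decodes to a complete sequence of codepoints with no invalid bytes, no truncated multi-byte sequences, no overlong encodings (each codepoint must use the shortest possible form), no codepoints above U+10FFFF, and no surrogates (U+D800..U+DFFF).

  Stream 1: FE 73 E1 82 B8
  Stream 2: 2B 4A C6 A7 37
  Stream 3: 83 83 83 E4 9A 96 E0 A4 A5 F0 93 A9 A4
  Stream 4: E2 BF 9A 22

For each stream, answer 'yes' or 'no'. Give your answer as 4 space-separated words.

Stream 1: error at byte offset 0. INVALID
Stream 2: decodes cleanly. VALID
Stream 3: error at byte offset 0. INVALID
Stream 4: decodes cleanly. VALID

Answer: no yes no yes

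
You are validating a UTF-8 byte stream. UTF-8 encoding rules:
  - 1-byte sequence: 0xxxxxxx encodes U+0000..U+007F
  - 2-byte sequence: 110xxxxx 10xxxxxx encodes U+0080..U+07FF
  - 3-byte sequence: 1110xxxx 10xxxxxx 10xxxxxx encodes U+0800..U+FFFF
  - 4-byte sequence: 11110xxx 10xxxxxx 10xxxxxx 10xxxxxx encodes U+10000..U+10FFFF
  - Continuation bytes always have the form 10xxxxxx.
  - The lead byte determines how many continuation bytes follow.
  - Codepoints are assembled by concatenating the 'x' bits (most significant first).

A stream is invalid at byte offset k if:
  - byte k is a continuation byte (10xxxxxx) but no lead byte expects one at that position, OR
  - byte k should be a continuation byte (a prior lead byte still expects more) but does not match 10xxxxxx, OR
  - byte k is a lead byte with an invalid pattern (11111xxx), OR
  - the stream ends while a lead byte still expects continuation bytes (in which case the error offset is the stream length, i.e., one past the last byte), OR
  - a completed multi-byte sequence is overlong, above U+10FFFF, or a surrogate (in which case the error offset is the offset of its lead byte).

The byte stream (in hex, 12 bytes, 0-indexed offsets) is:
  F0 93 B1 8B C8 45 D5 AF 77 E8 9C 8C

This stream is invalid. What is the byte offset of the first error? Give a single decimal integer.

Byte[0]=F0: 4-byte lead, need 3 cont bytes. acc=0x0
Byte[1]=93: continuation. acc=(acc<<6)|0x13=0x13
Byte[2]=B1: continuation. acc=(acc<<6)|0x31=0x4F1
Byte[3]=8B: continuation. acc=(acc<<6)|0x0B=0x13C4B
Completed: cp=U+13C4B (starts at byte 0)
Byte[4]=C8: 2-byte lead, need 1 cont bytes. acc=0x8
Byte[5]=45: expected 10xxxxxx continuation. INVALID

Answer: 5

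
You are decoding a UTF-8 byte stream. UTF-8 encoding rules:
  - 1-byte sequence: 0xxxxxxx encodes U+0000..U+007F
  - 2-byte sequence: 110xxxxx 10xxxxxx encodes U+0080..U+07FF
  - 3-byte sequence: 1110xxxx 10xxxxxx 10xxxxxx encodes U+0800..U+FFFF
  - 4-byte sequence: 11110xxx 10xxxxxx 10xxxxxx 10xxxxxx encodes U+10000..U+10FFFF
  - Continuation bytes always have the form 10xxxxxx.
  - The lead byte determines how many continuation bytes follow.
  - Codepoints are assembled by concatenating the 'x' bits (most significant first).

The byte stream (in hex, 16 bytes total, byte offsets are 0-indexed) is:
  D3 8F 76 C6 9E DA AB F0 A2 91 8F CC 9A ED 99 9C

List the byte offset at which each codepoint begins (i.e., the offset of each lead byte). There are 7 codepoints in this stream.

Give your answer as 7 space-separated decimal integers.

Answer: 0 2 3 5 7 11 13

Derivation:
Byte[0]=D3: 2-byte lead, need 1 cont bytes. acc=0x13
Byte[1]=8F: continuation. acc=(acc<<6)|0x0F=0x4CF
Completed: cp=U+04CF (starts at byte 0)
Byte[2]=76: 1-byte ASCII. cp=U+0076
Byte[3]=C6: 2-byte lead, need 1 cont bytes. acc=0x6
Byte[4]=9E: continuation. acc=(acc<<6)|0x1E=0x19E
Completed: cp=U+019E (starts at byte 3)
Byte[5]=DA: 2-byte lead, need 1 cont bytes. acc=0x1A
Byte[6]=AB: continuation. acc=(acc<<6)|0x2B=0x6AB
Completed: cp=U+06AB (starts at byte 5)
Byte[7]=F0: 4-byte lead, need 3 cont bytes. acc=0x0
Byte[8]=A2: continuation. acc=(acc<<6)|0x22=0x22
Byte[9]=91: continuation. acc=(acc<<6)|0x11=0x891
Byte[10]=8F: continuation. acc=(acc<<6)|0x0F=0x2244F
Completed: cp=U+2244F (starts at byte 7)
Byte[11]=CC: 2-byte lead, need 1 cont bytes. acc=0xC
Byte[12]=9A: continuation. acc=(acc<<6)|0x1A=0x31A
Completed: cp=U+031A (starts at byte 11)
Byte[13]=ED: 3-byte lead, need 2 cont bytes. acc=0xD
Byte[14]=99: continuation. acc=(acc<<6)|0x19=0x359
Byte[15]=9C: continuation. acc=(acc<<6)|0x1C=0xD65C
Completed: cp=U+D65C (starts at byte 13)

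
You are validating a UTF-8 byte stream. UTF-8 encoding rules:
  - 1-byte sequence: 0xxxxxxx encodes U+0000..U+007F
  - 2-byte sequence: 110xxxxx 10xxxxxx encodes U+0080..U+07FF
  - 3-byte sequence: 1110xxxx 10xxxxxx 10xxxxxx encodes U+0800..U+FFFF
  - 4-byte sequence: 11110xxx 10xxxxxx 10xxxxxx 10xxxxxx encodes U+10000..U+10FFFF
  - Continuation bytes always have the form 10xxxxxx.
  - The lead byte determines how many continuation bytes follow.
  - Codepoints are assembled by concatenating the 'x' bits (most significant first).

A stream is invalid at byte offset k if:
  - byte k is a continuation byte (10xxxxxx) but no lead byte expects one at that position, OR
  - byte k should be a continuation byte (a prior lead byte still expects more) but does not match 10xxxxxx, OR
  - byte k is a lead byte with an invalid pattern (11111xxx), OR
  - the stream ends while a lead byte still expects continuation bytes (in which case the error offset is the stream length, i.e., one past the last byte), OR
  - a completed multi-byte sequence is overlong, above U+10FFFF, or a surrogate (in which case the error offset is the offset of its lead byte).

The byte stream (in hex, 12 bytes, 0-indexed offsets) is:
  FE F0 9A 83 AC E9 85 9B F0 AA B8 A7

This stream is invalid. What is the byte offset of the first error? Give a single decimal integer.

Byte[0]=FE: INVALID lead byte (not 0xxx/110x/1110/11110)

Answer: 0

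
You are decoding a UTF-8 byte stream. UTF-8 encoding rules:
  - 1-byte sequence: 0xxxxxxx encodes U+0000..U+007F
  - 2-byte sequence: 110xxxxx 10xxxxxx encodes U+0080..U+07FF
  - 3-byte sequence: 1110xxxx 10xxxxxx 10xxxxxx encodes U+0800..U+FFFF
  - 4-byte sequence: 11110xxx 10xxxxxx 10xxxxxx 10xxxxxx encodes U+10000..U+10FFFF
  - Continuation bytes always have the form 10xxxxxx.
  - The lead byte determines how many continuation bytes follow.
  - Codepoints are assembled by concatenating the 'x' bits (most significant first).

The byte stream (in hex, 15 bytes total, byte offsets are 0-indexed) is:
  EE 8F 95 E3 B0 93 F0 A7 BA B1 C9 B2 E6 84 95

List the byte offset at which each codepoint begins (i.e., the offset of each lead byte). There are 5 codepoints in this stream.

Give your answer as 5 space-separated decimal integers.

Byte[0]=EE: 3-byte lead, need 2 cont bytes. acc=0xE
Byte[1]=8F: continuation. acc=(acc<<6)|0x0F=0x38F
Byte[2]=95: continuation. acc=(acc<<6)|0x15=0xE3D5
Completed: cp=U+E3D5 (starts at byte 0)
Byte[3]=E3: 3-byte lead, need 2 cont bytes. acc=0x3
Byte[4]=B0: continuation. acc=(acc<<6)|0x30=0xF0
Byte[5]=93: continuation. acc=(acc<<6)|0x13=0x3C13
Completed: cp=U+3C13 (starts at byte 3)
Byte[6]=F0: 4-byte lead, need 3 cont bytes. acc=0x0
Byte[7]=A7: continuation. acc=(acc<<6)|0x27=0x27
Byte[8]=BA: continuation. acc=(acc<<6)|0x3A=0x9FA
Byte[9]=B1: continuation. acc=(acc<<6)|0x31=0x27EB1
Completed: cp=U+27EB1 (starts at byte 6)
Byte[10]=C9: 2-byte lead, need 1 cont bytes. acc=0x9
Byte[11]=B2: continuation. acc=(acc<<6)|0x32=0x272
Completed: cp=U+0272 (starts at byte 10)
Byte[12]=E6: 3-byte lead, need 2 cont bytes. acc=0x6
Byte[13]=84: continuation. acc=(acc<<6)|0x04=0x184
Byte[14]=95: continuation. acc=(acc<<6)|0x15=0x6115
Completed: cp=U+6115 (starts at byte 12)

Answer: 0 3 6 10 12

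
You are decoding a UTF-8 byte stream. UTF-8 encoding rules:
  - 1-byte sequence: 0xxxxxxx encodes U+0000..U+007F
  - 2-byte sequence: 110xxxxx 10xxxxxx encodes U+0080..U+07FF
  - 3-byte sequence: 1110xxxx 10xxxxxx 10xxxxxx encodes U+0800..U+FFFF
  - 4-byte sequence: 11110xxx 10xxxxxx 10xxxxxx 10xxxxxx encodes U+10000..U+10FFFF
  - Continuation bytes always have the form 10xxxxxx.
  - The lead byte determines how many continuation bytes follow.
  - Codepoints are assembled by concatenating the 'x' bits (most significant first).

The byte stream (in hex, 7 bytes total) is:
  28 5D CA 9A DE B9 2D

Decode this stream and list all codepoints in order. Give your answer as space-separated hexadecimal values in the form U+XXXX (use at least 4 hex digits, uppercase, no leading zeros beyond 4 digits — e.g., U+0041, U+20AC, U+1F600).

Answer: U+0028 U+005D U+029A U+07B9 U+002D

Derivation:
Byte[0]=28: 1-byte ASCII. cp=U+0028
Byte[1]=5D: 1-byte ASCII. cp=U+005D
Byte[2]=CA: 2-byte lead, need 1 cont bytes. acc=0xA
Byte[3]=9A: continuation. acc=(acc<<6)|0x1A=0x29A
Completed: cp=U+029A (starts at byte 2)
Byte[4]=DE: 2-byte lead, need 1 cont bytes. acc=0x1E
Byte[5]=B9: continuation. acc=(acc<<6)|0x39=0x7B9
Completed: cp=U+07B9 (starts at byte 4)
Byte[6]=2D: 1-byte ASCII. cp=U+002D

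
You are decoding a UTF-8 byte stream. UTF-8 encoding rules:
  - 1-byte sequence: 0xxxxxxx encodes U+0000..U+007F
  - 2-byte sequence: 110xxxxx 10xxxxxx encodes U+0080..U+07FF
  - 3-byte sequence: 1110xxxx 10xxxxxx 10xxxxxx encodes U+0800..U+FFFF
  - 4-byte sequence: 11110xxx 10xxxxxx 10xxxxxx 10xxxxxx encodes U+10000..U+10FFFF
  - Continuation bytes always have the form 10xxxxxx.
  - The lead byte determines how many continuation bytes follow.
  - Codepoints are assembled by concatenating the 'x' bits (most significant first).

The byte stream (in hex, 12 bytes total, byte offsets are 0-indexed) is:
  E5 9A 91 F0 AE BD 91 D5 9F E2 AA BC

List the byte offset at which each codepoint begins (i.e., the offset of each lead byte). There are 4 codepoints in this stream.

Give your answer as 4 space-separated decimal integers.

Answer: 0 3 7 9

Derivation:
Byte[0]=E5: 3-byte lead, need 2 cont bytes. acc=0x5
Byte[1]=9A: continuation. acc=(acc<<6)|0x1A=0x15A
Byte[2]=91: continuation. acc=(acc<<6)|0x11=0x5691
Completed: cp=U+5691 (starts at byte 0)
Byte[3]=F0: 4-byte lead, need 3 cont bytes. acc=0x0
Byte[4]=AE: continuation. acc=(acc<<6)|0x2E=0x2E
Byte[5]=BD: continuation. acc=(acc<<6)|0x3D=0xBBD
Byte[6]=91: continuation. acc=(acc<<6)|0x11=0x2EF51
Completed: cp=U+2EF51 (starts at byte 3)
Byte[7]=D5: 2-byte lead, need 1 cont bytes. acc=0x15
Byte[8]=9F: continuation. acc=(acc<<6)|0x1F=0x55F
Completed: cp=U+055F (starts at byte 7)
Byte[9]=E2: 3-byte lead, need 2 cont bytes. acc=0x2
Byte[10]=AA: continuation. acc=(acc<<6)|0x2A=0xAA
Byte[11]=BC: continuation. acc=(acc<<6)|0x3C=0x2ABC
Completed: cp=U+2ABC (starts at byte 9)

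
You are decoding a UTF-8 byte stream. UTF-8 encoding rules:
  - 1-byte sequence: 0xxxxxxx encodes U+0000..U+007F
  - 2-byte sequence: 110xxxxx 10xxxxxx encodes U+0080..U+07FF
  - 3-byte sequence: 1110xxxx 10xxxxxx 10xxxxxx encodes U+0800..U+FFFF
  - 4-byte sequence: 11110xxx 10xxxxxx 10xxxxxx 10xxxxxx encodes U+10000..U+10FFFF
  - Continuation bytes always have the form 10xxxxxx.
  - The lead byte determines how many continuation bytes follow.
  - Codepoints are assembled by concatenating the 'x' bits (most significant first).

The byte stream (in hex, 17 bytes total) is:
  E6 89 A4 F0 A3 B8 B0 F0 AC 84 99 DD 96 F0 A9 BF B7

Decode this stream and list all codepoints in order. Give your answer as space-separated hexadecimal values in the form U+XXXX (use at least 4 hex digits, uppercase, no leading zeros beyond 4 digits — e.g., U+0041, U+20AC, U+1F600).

Answer: U+6264 U+23E30 U+2C119 U+0756 U+29FF7

Derivation:
Byte[0]=E6: 3-byte lead, need 2 cont bytes. acc=0x6
Byte[1]=89: continuation. acc=(acc<<6)|0x09=0x189
Byte[2]=A4: continuation. acc=(acc<<6)|0x24=0x6264
Completed: cp=U+6264 (starts at byte 0)
Byte[3]=F0: 4-byte lead, need 3 cont bytes. acc=0x0
Byte[4]=A3: continuation. acc=(acc<<6)|0x23=0x23
Byte[5]=B8: continuation. acc=(acc<<6)|0x38=0x8F8
Byte[6]=B0: continuation. acc=(acc<<6)|0x30=0x23E30
Completed: cp=U+23E30 (starts at byte 3)
Byte[7]=F0: 4-byte lead, need 3 cont bytes. acc=0x0
Byte[8]=AC: continuation. acc=(acc<<6)|0x2C=0x2C
Byte[9]=84: continuation. acc=(acc<<6)|0x04=0xB04
Byte[10]=99: continuation. acc=(acc<<6)|0x19=0x2C119
Completed: cp=U+2C119 (starts at byte 7)
Byte[11]=DD: 2-byte lead, need 1 cont bytes. acc=0x1D
Byte[12]=96: continuation. acc=(acc<<6)|0x16=0x756
Completed: cp=U+0756 (starts at byte 11)
Byte[13]=F0: 4-byte lead, need 3 cont bytes. acc=0x0
Byte[14]=A9: continuation. acc=(acc<<6)|0x29=0x29
Byte[15]=BF: continuation. acc=(acc<<6)|0x3F=0xA7F
Byte[16]=B7: continuation. acc=(acc<<6)|0x37=0x29FF7
Completed: cp=U+29FF7 (starts at byte 13)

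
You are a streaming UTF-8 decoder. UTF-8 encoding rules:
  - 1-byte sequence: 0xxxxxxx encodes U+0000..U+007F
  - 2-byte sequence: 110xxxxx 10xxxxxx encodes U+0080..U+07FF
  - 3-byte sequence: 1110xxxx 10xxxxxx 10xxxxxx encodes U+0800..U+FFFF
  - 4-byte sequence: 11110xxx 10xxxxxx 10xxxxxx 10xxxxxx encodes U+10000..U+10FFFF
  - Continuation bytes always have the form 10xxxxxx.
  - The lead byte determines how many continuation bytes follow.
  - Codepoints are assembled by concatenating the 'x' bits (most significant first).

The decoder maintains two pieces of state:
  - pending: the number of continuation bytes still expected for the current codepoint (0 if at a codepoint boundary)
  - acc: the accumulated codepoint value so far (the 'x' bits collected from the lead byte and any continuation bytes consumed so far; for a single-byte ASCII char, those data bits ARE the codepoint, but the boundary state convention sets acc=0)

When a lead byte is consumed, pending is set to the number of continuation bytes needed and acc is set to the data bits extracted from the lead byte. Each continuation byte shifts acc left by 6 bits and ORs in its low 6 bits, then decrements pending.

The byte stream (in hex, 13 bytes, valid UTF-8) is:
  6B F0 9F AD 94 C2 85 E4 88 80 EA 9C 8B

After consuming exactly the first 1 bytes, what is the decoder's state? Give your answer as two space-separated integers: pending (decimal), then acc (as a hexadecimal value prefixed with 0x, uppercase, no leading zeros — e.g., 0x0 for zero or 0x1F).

Answer: 0 0x0

Derivation:
Byte[0]=6B: 1-byte. pending=0, acc=0x0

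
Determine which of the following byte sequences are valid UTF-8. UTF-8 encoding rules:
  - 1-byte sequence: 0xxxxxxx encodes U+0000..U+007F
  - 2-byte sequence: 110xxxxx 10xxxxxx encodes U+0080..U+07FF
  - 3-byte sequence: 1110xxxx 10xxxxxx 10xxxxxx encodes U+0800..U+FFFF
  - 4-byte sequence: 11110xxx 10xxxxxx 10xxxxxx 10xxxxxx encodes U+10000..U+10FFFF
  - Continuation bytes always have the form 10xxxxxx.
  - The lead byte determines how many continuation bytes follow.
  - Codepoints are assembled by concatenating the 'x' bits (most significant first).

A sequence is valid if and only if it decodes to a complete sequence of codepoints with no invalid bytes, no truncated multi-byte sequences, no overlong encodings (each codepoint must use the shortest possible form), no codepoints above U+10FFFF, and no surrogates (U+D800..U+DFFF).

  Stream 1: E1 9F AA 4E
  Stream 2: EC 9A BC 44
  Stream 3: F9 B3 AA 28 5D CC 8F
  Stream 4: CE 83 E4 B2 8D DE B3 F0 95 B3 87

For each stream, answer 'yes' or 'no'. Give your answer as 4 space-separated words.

Answer: yes yes no yes

Derivation:
Stream 1: decodes cleanly. VALID
Stream 2: decodes cleanly. VALID
Stream 3: error at byte offset 0. INVALID
Stream 4: decodes cleanly. VALID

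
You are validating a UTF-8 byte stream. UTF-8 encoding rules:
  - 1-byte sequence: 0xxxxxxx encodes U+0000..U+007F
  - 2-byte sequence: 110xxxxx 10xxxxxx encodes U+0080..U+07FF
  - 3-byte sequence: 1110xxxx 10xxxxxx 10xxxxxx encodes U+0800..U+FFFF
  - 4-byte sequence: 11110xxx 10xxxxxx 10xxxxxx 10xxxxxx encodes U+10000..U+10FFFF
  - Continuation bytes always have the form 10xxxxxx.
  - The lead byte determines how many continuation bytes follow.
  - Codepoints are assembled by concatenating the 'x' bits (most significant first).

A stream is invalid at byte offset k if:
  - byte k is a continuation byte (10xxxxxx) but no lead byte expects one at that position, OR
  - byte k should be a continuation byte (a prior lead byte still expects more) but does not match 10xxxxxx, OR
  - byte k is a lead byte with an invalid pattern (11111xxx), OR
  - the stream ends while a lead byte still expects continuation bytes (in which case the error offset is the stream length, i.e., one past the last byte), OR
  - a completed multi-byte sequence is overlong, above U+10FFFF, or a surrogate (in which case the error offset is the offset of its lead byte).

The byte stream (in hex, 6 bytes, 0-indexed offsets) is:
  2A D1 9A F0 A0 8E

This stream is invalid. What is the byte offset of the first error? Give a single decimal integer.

Byte[0]=2A: 1-byte ASCII. cp=U+002A
Byte[1]=D1: 2-byte lead, need 1 cont bytes. acc=0x11
Byte[2]=9A: continuation. acc=(acc<<6)|0x1A=0x45A
Completed: cp=U+045A (starts at byte 1)
Byte[3]=F0: 4-byte lead, need 3 cont bytes. acc=0x0
Byte[4]=A0: continuation. acc=(acc<<6)|0x20=0x20
Byte[5]=8E: continuation. acc=(acc<<6)|0x0E=0x80E
Byte[6]: stream ended, expected continuation. INVALID

Answer: 6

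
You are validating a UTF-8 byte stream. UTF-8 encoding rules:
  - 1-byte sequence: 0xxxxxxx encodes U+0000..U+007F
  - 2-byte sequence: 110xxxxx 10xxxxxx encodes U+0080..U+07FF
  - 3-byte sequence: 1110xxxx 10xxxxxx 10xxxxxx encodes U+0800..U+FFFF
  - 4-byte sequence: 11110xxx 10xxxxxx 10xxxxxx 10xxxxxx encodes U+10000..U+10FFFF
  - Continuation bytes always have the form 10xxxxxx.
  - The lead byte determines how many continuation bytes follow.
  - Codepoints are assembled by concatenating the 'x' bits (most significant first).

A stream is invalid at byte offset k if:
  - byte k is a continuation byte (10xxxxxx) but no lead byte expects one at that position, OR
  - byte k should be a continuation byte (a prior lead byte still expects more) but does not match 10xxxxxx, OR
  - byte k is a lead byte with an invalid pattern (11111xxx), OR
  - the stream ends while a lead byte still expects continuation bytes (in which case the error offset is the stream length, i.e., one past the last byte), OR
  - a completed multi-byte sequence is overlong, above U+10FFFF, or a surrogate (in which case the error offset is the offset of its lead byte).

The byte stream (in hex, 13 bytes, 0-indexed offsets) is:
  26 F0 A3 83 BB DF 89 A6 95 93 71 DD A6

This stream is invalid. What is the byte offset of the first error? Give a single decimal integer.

Byte[0]=26: 1-byte ASCII. cp=U+0026
Byte[1]=F0: 4-byte lead, need 3 cont bytes. acc=0x0
Byte[2]=A3: continuation. acc=(acc<<6)|0x23=0x23
Byte[3]=83: continuation. acc=(acc<<6)|0x03=0x8C3
Byte[4]=BB: continuation. acc=(acc<<6)|0x3B=0x230FB
Completed: cp=U+230FB (starts at byte 1)
Byte[5]=DF: 2-byte lead, need 1 cont bytes. acc=0x1F
Byte[6]=89: continuation. acc=(acc<<6)|0x09=0x7C9
Completed: cp=U+07C9 (starts at byte 5)
Byte[7]=A6: INVALID lead byte (not 0xxx/110x/1110/11110)

Answer: 7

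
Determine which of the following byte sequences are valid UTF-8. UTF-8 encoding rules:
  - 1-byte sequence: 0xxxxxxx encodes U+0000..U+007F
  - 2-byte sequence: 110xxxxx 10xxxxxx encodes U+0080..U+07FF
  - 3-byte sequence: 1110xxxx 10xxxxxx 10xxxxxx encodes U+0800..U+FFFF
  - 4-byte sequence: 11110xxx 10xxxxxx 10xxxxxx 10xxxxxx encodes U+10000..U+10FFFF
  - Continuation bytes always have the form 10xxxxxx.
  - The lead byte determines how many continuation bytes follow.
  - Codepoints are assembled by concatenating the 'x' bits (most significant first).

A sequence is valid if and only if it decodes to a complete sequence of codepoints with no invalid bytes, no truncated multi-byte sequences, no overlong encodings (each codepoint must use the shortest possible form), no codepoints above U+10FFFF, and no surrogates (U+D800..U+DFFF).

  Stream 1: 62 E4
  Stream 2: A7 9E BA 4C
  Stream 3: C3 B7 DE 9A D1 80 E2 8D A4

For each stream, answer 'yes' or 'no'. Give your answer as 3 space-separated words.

Answer: no no yes

Derivation:
Stream 1: error at byte offset 2. INVALID
Stream 2: error at byte offset 0. INVALID
Stream 3: decodes cleanly. VALID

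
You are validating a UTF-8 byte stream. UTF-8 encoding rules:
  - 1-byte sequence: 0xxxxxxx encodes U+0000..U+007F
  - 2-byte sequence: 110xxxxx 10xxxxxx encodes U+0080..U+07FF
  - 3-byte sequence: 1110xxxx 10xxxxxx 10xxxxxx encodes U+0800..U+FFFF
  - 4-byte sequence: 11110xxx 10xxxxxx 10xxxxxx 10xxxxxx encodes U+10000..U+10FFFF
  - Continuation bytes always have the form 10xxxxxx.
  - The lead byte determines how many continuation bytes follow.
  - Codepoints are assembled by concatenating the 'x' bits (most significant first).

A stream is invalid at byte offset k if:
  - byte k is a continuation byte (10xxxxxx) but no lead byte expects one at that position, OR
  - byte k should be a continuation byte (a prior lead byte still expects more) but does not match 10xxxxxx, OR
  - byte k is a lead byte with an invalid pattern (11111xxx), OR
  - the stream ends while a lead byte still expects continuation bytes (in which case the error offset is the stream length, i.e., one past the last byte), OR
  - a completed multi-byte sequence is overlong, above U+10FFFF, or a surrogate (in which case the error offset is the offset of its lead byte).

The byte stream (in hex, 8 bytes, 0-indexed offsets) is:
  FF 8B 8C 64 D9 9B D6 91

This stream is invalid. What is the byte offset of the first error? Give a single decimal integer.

Byte[0]=FF: INVALID lead byte (not 0xxx/110x/1110/11110)

Answer: 0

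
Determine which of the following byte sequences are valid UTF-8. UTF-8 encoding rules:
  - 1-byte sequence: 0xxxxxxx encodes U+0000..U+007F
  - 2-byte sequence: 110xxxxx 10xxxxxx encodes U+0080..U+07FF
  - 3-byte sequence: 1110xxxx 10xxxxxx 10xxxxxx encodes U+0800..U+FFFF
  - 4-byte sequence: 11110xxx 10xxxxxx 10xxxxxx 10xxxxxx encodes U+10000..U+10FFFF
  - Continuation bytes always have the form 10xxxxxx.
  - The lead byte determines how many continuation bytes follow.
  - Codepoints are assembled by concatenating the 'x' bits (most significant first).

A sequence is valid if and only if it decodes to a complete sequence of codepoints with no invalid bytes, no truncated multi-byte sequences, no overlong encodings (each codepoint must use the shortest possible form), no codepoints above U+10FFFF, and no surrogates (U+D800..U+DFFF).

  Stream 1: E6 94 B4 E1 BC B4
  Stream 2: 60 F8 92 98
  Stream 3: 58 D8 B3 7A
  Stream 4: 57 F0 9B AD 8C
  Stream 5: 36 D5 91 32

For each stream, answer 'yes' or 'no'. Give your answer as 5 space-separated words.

Stream 1: decodes cleanly. VALID
Stream 2: error at byte offset 1. INVALID
Stream 3: decodes cleanly. VALID
Stream 4: decodes cleanly. VALID
Stream 5: decodes cleanly. VALID

Answer: yes no yes yes yes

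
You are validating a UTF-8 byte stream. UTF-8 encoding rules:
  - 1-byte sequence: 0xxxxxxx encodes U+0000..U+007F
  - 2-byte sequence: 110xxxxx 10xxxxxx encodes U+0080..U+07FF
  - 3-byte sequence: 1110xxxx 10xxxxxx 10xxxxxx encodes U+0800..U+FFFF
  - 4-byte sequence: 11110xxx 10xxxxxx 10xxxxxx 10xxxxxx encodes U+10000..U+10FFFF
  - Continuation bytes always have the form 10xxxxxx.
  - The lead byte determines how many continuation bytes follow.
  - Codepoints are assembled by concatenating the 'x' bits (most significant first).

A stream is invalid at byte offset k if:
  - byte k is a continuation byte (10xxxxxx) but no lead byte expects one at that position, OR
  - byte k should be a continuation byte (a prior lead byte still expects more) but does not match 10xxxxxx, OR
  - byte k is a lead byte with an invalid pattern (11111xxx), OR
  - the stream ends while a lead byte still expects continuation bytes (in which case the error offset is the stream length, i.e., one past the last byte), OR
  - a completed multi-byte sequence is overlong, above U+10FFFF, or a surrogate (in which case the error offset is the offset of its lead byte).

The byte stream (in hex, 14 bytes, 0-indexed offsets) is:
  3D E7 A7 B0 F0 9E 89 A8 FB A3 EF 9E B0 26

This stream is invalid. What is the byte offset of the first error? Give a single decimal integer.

Answer: 8

Derivation:
Byte[0]=3D: 1-byte ASCII. cp=U+003D
Byte[1]=E7: 3-byte lead, need 2 cont bytes. acc=0x7
Byte[2]=A7: continuation. acc=(acc<<6)|0x27=0x1E7
Byte[3]=B0: continuation. acc=(acc<<6)|0x30=0x79F0
Completed: cp=U+79F0 (starts at byte 1)
Byte[4]=F0: 4-byte lead, need 3 cont bytes. acc=0x0
Byte[5]=9E: continuation. acc=(acc<<6)|0x1E=0x1E
Byte[6]=89: continuation. acc=(acc<<6)|0x09=0x789
Byte[7]=A8: continuation. acc=(acc<<6)|0x28=0x1E268
Completed: cp=U+1E268 (starts at byte 4)
Byte[8]=FB: INVALID lead byte (not 0xxx/110x/1110/11110)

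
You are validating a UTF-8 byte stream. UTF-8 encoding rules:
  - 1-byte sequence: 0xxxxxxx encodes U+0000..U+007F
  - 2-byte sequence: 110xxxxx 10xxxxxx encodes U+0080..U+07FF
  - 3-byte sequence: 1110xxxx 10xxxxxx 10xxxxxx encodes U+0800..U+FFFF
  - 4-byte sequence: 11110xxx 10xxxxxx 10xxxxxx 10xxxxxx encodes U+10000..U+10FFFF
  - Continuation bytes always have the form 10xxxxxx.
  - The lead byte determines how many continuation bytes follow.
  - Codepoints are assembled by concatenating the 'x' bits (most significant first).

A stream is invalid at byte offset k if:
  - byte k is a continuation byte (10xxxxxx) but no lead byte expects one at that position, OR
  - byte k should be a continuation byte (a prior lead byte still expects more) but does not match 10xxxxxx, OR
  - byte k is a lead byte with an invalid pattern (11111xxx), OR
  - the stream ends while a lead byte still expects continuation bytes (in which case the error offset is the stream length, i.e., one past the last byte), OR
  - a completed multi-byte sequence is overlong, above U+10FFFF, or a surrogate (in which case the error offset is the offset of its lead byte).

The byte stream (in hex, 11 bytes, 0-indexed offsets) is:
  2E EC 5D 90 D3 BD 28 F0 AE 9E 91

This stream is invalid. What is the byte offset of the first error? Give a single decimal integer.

Byte[0]=2E: 1-byte ASCII. cp=U+002E
Byte[1]=EC: 3-byte lead, need 2 cont bytes. acc=0xC
Byte[2]=5D: expected 10xxxxxx continuation. INVALID

Answer: 2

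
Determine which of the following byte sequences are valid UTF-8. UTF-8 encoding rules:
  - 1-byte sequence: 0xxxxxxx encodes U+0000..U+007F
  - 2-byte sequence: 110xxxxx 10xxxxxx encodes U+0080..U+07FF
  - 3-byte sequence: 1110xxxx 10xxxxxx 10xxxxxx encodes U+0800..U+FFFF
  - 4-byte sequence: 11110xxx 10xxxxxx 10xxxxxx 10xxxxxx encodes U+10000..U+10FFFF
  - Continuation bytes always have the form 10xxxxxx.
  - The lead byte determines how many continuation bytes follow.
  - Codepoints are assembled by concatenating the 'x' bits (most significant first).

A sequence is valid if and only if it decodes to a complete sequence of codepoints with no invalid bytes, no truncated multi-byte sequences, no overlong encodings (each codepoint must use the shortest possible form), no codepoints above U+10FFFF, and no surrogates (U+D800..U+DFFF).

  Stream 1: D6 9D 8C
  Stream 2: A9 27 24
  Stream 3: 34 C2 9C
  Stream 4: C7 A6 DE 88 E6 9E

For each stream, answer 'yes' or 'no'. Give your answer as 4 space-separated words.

Answer: no no yes no

Derivation:
Stream 1: error at byte offset 2. INVALID
Stream 2: error at byte offset 0. INVALID
Stream 3: decodes cleanly. VALID
Stream 4: error at byte offset 6. INVALID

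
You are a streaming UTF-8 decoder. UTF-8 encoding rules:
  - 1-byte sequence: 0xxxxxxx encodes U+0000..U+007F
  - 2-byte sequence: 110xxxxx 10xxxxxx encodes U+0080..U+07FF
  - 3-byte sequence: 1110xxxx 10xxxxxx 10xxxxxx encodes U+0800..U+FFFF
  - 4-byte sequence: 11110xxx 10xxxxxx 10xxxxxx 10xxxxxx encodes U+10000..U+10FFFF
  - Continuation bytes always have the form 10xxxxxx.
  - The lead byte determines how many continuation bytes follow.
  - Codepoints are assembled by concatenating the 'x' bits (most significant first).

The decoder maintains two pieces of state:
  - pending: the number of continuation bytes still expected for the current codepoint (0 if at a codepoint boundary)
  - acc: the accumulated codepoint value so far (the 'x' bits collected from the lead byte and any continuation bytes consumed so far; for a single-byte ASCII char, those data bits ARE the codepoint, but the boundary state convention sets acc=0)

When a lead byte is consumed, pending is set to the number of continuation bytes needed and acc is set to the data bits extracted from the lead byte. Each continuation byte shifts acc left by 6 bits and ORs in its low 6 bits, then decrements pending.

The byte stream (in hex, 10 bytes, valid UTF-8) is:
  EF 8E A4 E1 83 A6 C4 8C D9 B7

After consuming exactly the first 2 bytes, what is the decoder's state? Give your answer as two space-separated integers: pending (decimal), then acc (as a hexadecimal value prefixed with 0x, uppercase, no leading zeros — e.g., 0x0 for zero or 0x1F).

Answer: 1 0x3CE

Derivation:
Byte[0]=EF: 3-byte lead. pending=2, acc=0xF
Byte[1]=8E: continuation. acc=(acc<<6)|0x0E=0x3CE, pending=1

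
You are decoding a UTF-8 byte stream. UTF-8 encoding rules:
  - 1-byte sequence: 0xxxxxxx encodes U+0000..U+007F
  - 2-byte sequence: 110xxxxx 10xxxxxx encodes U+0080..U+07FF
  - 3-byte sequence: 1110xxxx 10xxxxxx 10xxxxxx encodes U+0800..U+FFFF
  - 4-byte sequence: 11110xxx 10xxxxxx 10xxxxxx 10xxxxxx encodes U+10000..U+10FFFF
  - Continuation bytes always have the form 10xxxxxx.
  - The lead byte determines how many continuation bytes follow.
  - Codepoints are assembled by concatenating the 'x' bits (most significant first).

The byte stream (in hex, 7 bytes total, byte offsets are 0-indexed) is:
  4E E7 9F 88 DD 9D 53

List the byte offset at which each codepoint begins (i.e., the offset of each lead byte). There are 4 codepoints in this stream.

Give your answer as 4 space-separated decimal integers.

Answer: 0 1 4 6

Derivation:
Byte[0]=4E: 1-byte ASCII. cp=U+004E
Byte[1]=E7: 3-byte lead, need 2 cont bytes. acc=0x7
Byte[2]=9F: continuation. acc=(acc<<6)|0x1F=0x1DF
Byte[3]=88: continuation. acc=(acc<<6)|0x08=0x77C8
Completed: cp=U+77C8 (starts at byte 1)
Byte[4]=DD: 2-byte lead, need 1 cont bytes. acc=0x1D
Byte[5]=9D: continuation. acc=(acc<<6)|0x1D=0x75D
Completed: cp=U+075D (starts at byte 4)
Byte[6]=53: 1-byte ASCII. cp=U+0053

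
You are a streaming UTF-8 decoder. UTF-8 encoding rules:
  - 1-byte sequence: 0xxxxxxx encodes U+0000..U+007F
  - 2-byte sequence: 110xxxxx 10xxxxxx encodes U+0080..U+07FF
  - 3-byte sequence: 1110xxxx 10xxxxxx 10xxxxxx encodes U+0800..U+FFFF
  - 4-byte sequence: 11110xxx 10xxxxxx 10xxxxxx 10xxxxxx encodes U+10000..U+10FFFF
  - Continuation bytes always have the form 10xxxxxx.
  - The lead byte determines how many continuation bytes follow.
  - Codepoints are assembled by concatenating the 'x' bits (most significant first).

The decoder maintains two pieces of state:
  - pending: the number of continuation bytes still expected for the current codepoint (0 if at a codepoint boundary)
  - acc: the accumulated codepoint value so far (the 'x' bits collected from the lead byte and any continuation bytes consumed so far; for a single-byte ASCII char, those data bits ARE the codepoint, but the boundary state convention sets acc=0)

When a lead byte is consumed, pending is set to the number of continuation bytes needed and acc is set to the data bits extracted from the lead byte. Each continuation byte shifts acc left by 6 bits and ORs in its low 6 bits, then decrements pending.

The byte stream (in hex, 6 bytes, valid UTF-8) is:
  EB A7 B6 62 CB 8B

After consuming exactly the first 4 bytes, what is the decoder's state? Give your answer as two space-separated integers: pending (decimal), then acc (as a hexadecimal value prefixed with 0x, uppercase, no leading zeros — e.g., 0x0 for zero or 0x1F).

Byte[0]=EB: 3-byte lead. pending=2, acc=0xB
Byte[1]=A7: continuation. acc=(acc<<6)|0x27=0x2E7, pending=1
Byte[2]=B6: continuation. acc=(acc<<6)|0x36=0xB9F6, pending=0
Byte[3]=62: 1-byte. pending=0, acc=0x0

Answer: 0 0x0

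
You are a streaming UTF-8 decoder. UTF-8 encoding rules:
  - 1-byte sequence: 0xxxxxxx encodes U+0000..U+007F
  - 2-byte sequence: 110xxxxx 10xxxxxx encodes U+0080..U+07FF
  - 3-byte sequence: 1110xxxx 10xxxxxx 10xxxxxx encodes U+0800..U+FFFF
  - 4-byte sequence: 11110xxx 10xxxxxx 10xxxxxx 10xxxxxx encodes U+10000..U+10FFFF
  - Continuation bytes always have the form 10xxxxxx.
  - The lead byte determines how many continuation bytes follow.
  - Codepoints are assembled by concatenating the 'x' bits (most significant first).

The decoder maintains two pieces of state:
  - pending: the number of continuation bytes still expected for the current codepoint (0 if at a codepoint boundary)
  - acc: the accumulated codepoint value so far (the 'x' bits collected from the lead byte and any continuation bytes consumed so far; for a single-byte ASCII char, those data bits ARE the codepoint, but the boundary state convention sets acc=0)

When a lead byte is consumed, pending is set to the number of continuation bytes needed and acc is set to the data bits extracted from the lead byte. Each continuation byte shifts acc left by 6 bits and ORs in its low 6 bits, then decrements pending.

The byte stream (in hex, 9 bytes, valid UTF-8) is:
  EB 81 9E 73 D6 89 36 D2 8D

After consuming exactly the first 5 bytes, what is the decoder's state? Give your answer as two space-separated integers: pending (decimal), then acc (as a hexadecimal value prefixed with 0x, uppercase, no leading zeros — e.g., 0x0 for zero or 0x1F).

Byte[0]=EB: 3-byte lead. pending=2, acc=0xB
Byte[1]=81: continuation. acc=(acc<<6)|0x01=0x2C1, pending=1
Byte[2]=9E: continuation. acc=(acc<<6)|0x1E=0xB05E, pending=0
Byte[3]=73: 1-byte. pending=0, acc=0x0
Byte[4]=D6: 2-byte lead. pending=1, acc=0x16

Answer: 1 0x16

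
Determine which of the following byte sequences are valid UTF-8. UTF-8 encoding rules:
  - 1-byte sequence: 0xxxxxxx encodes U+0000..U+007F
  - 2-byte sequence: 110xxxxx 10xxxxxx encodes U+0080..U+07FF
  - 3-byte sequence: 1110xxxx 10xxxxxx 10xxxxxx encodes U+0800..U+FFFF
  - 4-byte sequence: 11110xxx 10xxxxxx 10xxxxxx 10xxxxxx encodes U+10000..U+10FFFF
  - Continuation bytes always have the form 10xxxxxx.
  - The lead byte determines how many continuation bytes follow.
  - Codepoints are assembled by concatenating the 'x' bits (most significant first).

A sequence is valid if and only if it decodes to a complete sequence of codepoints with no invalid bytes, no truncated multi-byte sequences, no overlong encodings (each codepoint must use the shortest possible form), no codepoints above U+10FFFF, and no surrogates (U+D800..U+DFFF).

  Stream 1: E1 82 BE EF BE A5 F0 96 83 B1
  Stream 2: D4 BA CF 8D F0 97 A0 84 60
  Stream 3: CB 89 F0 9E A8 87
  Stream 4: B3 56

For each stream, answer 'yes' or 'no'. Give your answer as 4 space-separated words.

Stream 1: decodes cleanly. VALID
Stream 2: decodes cleanly. VALID
Stream 3: decodes cleanly. VALID
Stream 4: error at byte offset 0. INVALID

Answer: yes yes yes no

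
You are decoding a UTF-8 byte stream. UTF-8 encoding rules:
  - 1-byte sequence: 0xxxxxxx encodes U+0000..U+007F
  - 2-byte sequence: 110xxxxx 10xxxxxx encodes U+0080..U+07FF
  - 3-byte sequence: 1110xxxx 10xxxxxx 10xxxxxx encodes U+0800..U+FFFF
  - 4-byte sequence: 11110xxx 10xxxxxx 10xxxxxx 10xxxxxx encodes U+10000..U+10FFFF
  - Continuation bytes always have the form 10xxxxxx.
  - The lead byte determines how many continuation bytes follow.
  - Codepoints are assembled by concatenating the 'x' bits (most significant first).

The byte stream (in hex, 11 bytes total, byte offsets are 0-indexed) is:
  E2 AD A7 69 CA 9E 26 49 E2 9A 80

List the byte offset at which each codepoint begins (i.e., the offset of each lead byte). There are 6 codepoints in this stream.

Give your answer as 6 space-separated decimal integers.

Answer: 0 3 4 6 7 8

Derivation:
Byte[0]=E2: 3-byte lead, need 2 cont bytes. acc=0x2
Byte[1]=AD: continuation. acc=(acc<<6)|0x2D=0xAD
Byte[2]=A7: continuation. acc=(acc<<6)|0x27=0x2B67
Completed: cp=U+2B67 (starts at byte 0)
Byte[3]=69: 1-byte ASCII. cp=U+0069
Byte[4]=CA: 2-byte lead, need 1 cont bytes. acc=0xA
Byte[5]=9E: continuation. acc=(acc<<6)|0x1E=0x29E
Completed: cp=U+029E (starts at byte 4)
Byte[6]=26: 1-byte ASCII. cp=U+0026
Byte[7]=49: 1-byte ASCII. cp=U+0049
Byte[8]=E2: 3-byte lead, need 2 cont bytes. acc=0x2
Byte[9]=9A: continuation. acc=(acc<<6)|0x1A=0x9A
Byte[10]=80: continuation. acc=(acc<<6)|0x00=0x2680
Completed: cp=U+2680 (starts at byte 8)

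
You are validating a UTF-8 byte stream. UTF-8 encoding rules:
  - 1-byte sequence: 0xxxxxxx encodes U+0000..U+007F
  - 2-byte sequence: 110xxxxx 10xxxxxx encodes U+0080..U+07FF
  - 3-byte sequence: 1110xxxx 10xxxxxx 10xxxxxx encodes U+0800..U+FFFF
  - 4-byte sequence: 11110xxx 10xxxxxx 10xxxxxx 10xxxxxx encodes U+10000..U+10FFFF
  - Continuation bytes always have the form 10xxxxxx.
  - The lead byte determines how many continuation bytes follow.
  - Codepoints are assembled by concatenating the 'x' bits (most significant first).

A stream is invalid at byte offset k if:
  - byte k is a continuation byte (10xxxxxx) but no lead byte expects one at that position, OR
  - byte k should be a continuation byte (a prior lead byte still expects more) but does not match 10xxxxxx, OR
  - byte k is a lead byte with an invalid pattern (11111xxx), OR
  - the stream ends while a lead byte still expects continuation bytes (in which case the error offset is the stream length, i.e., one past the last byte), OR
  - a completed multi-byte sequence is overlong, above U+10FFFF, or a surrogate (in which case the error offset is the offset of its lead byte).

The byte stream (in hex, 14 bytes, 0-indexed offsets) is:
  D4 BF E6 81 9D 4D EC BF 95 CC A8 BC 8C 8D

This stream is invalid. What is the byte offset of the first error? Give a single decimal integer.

Byte[0]=D4: 2-byte lead, need 1 cont bytes. acc=0x14
Byte[1]=BF: continuation. acc=(acc<<6)|0x3F=0x53F
Completed: cp=U+053F (starts at byte 0)
Byte[2]=E6: 3-byte lead, need 2 cont bytes. acc=0x6
Byte[3]=81: continuation. acc=(acc<<6)|0x01=0x181
Byte[4]=9D: continuation. acc=(acc<<6)|0x1D=0x605D
Completed: cp=U+605D (starts at byte 2)
Byte[5]=4D: 1-byte ASCII. cp=U+004D
Byte[6]=EC: 3-byte lead, need 2 cont bytes. acc=0xC
Byte[7]=BF: continuation. acc=(acc<<6)|0x3F=0x33F
Byte[8]=95: continuation. acc=(acc<<6)|0x15=0xCFD5
Completed: cp=U+CFD5 (starts at byte 6)
Byte[9]=CC: 2-byte lead, need 1 cont bytes. acc=0xC
Byte[10]=A8: continuation. acc=(acc<<6)|0x28=0x328
Completed: cp=U+0328 (starts at byte 9)
Byte[11]=BC: INVALID lead byte (not 0xxx/110x/1110/11110)

Answer: 11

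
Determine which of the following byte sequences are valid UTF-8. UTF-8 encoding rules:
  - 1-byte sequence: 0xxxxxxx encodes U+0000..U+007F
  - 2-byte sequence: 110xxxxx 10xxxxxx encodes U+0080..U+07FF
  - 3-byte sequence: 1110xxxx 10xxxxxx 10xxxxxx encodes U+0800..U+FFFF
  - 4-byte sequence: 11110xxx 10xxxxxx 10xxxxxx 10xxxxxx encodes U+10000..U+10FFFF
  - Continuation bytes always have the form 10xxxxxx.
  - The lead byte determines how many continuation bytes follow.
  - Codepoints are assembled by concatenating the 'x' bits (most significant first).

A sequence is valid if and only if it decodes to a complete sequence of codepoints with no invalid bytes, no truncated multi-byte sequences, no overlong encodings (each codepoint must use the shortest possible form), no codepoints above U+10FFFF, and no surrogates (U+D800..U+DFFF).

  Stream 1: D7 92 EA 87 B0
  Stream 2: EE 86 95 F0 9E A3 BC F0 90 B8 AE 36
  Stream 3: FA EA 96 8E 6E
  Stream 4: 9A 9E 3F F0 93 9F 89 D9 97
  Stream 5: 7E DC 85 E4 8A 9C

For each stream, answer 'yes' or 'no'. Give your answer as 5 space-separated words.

Stream 1: decodes cleanly. VALID
Stream 2: decodes cleanly. VALID
Stream 3: error at byte offset 0. INVALID
Stream 4: error at byte offset 0. INVALID
Stream 5: decodes cleanly. VALID

Answer: yes yes no no yes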